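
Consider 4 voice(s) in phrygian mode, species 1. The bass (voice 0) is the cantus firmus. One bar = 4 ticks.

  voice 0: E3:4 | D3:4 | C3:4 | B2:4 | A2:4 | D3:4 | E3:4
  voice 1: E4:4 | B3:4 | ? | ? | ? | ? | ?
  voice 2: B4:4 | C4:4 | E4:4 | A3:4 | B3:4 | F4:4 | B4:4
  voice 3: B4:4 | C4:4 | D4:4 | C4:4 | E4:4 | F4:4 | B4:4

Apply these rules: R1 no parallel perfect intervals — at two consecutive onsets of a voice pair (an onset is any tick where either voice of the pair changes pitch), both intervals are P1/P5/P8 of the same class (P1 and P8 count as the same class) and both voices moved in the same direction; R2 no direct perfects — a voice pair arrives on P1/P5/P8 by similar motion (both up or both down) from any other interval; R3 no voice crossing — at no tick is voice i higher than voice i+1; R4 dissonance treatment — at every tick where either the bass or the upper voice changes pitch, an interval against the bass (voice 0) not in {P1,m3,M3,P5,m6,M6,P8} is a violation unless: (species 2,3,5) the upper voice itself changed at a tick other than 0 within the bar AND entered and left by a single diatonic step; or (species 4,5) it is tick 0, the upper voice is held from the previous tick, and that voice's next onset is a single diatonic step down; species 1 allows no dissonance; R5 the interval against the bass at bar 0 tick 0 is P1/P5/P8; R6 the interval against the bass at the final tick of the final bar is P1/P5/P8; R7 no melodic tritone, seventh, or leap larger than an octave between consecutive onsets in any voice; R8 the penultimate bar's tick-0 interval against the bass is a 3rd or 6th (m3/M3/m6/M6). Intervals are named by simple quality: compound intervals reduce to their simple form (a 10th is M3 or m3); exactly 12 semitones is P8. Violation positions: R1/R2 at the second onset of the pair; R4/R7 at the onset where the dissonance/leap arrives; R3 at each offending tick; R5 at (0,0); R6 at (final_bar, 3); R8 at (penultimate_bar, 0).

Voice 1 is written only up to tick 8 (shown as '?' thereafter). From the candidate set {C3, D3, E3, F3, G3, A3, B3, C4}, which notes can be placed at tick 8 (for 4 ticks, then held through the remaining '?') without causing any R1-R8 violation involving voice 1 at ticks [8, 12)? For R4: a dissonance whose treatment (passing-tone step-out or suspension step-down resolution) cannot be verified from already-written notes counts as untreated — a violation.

C3: violates R2,R7
D3: violates R4
E3: legal
F3: violates R4,R7
G3: violates R2
A3: legal
B3: violates R4
C4: legal

{A3, C4, E3}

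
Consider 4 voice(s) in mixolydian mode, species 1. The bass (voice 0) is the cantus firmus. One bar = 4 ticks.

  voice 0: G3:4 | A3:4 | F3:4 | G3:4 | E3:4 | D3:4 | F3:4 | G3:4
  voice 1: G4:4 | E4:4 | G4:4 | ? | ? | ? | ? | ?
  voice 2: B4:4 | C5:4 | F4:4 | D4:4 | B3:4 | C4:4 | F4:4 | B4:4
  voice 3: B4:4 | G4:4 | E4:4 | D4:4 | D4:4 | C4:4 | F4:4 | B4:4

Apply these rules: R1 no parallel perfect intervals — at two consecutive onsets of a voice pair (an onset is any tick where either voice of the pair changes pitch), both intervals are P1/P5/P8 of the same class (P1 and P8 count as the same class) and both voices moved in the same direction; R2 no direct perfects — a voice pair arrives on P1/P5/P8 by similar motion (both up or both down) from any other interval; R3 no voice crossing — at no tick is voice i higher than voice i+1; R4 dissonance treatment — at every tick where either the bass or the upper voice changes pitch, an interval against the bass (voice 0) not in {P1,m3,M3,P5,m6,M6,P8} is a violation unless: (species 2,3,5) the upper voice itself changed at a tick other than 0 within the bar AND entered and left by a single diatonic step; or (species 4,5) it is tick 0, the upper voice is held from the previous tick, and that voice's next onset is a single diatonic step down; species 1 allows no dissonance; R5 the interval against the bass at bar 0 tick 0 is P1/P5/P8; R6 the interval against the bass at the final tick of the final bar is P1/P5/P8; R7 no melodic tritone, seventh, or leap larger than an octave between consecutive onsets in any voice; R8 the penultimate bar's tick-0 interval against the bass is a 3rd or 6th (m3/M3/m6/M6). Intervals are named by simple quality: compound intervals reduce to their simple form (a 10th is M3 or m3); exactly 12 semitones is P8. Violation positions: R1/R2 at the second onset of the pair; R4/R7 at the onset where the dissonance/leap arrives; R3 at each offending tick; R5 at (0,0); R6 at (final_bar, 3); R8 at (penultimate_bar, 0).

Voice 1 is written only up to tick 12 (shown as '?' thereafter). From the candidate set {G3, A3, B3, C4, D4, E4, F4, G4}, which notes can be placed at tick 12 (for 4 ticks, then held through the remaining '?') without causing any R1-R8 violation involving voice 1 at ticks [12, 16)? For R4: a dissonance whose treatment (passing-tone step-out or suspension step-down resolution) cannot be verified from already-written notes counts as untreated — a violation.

G3: violates R2
A3: violates R4,R7
B3: legal
C4: violates R4
D4: violates R2
E4: violates R3
F4: violates R3,R4
G4: violates R3

{B3}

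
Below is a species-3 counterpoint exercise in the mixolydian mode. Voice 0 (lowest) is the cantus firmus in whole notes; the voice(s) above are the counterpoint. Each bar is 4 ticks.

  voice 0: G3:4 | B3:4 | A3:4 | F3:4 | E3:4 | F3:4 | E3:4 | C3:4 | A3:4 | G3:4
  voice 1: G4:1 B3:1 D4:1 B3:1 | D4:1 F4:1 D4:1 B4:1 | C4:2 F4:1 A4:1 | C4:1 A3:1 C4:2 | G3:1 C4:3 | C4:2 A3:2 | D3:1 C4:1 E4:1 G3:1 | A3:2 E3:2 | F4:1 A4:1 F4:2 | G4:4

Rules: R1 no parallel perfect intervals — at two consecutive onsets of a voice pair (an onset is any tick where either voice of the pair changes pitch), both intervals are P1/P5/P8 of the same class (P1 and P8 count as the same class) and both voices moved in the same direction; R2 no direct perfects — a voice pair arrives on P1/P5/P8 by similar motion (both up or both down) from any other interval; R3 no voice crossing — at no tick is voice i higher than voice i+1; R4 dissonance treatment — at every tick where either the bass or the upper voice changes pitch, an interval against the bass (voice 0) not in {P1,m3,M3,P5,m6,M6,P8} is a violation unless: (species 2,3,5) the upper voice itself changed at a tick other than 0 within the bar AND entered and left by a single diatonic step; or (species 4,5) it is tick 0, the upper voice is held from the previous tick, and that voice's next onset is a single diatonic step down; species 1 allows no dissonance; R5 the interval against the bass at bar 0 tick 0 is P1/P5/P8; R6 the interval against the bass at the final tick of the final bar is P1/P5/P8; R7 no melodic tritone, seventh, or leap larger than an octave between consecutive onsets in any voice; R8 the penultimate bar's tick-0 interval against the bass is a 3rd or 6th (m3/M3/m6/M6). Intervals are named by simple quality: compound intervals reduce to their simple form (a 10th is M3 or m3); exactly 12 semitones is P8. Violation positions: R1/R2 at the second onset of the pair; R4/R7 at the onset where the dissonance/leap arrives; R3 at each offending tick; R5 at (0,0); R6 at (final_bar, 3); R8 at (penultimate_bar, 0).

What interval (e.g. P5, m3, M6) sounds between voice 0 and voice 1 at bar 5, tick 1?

P5

voice 0=F3 voice 1=C4 -> P5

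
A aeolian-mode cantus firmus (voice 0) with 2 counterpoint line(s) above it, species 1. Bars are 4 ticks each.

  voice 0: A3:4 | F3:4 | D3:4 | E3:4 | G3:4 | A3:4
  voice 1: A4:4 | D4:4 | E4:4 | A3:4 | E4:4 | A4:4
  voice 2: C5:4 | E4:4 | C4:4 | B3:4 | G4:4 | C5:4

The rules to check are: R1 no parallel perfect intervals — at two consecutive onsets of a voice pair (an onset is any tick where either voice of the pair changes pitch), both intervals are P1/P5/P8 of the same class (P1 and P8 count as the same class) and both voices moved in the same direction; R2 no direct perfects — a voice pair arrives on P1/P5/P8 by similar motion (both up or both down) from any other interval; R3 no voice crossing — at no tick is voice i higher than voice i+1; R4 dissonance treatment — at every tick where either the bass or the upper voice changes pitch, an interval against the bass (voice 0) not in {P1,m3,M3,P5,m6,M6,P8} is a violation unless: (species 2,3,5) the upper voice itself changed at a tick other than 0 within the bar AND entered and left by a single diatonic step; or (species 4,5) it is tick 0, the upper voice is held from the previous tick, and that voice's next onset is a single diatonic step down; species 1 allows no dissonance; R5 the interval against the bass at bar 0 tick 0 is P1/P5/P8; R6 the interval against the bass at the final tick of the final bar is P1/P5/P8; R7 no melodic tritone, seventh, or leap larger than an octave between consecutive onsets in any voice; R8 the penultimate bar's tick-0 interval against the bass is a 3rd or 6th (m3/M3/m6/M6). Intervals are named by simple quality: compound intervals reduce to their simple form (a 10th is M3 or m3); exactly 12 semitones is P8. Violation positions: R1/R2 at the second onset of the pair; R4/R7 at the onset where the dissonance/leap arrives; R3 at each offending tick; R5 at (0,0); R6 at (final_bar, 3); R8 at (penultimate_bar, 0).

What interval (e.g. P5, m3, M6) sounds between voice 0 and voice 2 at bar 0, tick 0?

voice 0=A3 voice 2=C5 -> m3

m3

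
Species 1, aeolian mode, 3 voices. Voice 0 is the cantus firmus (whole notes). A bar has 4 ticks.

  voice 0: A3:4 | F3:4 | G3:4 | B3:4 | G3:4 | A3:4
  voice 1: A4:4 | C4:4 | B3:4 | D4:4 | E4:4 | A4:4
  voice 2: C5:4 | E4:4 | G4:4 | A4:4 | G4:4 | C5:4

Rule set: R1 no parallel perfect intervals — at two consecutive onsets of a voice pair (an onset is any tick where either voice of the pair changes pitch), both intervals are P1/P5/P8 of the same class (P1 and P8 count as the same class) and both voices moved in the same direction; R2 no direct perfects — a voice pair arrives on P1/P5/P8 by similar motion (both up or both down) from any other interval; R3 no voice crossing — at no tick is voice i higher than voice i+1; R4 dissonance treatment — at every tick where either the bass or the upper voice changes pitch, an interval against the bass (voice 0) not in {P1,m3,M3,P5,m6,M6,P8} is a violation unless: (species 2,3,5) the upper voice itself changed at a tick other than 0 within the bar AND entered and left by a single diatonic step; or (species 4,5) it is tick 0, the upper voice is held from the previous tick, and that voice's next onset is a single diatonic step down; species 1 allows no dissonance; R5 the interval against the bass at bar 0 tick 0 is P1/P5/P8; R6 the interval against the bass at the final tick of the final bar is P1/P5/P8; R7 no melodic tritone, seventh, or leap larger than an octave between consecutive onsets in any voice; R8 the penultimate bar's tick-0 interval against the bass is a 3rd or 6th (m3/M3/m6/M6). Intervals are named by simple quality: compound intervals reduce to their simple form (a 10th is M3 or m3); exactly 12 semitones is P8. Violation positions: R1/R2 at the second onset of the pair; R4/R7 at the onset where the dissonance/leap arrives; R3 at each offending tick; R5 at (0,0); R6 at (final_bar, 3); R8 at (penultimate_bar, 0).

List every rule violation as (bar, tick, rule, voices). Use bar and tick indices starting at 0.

bar 0: v0=A3 v1=A4 v2=C5 downbeat m3
bar 1: v0=F3 v1=C4 v2=E4 downbeat M7
bar 2: v0=G3 v1=B3 v2=G4 downbeat P8
bar 3: v0=B3 v1=D4 v2=A4 downbeat m7
bar 4: v0=G3 v1=E4 v2=G4 downbeat P8
bar 5: v0=A3 v1=A4 v2=C5 downbeat m3
  -> R5 @ bar 0 tick 0 v(0, 2): opens on m3
  -> R2 @ bar 1 tick 0 v(0, 1): A3/A4 P8 -> F3/C4 P5 similar
  -> R4 @ bar 1 tick 0 v(0, 2): F3/E4 M7 untreated
  -> R2 @ bar 2 tick 0 v(0, 2): F3/E4 M7 -> G3/G4 P8 similar
  -> R2 @ bar 3 tick 0 v(1, 2): B3/G4 m6 -> D4/A4 P5 similar
  -> R4 @ bar 3 tick 0 v(0, 2): B3/A4 m7 untreated
  -> R2 @ bar 4 tick 0 v(0, 2): B3/A4 m7 -> G3/G4 P8 similar
  -> R8 @ bar 4 tick 0 v(0, 2): penult P8 not 3rd/6th
  -> R2 @ bar 5 tick 0 v(0, 1): G3/E4 M6 -> A3/A4 P8 similar
  -> R6 @ bar 5 tick 3 v(0, 2): closes on m3

(0, 0, R5, (0, 2))
(1, 0, R2, (0, 1))
(1, 0, R4, (0, 2))
(2, 0, R2, (0, 2))
(3, 0, R2, (1, 2))
(3, 0, R4, (0, 2))
(4, 0, R2, (0, 2))
(4, 0, R8, (0, 2))
(5, 0, R2, (0, 1))
(5, 3, R6, (0, 2))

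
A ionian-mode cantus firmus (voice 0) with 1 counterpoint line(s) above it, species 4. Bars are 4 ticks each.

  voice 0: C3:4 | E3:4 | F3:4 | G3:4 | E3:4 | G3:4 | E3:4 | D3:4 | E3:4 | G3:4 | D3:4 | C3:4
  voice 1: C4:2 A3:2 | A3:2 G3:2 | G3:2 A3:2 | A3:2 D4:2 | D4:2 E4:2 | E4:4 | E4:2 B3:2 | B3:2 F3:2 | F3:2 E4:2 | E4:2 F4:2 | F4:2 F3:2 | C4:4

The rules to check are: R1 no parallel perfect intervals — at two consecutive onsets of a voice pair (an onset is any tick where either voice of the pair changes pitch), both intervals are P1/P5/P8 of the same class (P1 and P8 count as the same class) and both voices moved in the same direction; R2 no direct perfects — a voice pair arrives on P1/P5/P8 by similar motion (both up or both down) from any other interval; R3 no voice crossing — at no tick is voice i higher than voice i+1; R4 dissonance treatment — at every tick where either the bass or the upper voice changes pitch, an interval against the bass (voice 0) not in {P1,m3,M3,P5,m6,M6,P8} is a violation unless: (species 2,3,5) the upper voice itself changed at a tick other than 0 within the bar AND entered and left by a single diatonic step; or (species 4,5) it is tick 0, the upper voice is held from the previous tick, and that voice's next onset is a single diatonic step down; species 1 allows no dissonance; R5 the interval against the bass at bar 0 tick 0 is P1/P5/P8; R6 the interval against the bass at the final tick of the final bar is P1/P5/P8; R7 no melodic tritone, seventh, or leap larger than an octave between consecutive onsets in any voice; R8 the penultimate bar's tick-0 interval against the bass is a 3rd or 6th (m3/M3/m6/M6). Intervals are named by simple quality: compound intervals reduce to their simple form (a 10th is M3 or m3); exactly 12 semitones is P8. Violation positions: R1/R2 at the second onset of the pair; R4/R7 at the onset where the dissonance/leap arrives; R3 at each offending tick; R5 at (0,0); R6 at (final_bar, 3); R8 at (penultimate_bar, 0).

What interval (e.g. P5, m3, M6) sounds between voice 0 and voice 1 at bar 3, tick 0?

voice 0=G3 voice 1=A3 -> M2

M2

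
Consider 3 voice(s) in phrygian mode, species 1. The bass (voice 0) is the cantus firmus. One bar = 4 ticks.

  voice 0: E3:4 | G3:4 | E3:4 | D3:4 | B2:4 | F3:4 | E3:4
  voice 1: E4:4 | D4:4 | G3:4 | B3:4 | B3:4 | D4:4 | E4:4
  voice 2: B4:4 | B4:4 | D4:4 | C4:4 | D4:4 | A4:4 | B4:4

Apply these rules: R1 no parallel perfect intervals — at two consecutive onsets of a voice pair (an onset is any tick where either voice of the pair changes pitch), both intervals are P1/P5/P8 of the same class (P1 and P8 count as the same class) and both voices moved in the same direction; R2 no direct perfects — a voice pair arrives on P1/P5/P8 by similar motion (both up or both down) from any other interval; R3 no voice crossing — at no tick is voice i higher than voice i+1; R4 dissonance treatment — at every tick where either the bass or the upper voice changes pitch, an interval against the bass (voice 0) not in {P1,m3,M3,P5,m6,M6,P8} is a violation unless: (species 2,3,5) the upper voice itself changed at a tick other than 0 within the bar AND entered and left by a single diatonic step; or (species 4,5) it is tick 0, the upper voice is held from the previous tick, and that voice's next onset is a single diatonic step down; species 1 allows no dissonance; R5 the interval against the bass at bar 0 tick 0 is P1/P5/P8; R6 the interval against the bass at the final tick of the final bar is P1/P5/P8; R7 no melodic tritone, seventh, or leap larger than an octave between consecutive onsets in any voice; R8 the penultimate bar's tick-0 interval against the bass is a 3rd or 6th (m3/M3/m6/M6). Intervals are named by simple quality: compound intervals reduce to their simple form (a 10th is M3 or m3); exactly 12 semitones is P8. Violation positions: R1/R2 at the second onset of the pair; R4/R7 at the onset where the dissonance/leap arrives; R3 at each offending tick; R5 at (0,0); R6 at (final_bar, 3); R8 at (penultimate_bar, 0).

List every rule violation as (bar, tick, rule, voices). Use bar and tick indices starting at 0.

bar 0: v0=E3 v1=E4 v2=B4 downbeat P5
bar 1: v0=G3 v1=D4 v2=B4 downbeat M3
bar 2: v0=E3 v1=G3 v2=D4 downbeat m7
bar 3: v0=D3 v1=B3 v2=C4 downbeat m7
bar 4: v0=B2 v1=B3 v2=D4 downbeat m3
bar 5: v0=F3 v1=D4 v2=A4 downbeat M3
bar 6: v0=E3 v1=E4 v2=B4 downbeat P5
  -> R2 @ bar 2 tick 0 v(1, 2): D4/B4 M6 -> G3/D4 P5 similar
  -> R4 @ bar 2 tick 0 v(0, 2): E3/D4 m7 untreated
  -> R4 @ bar 3 tick 0 v(0, 2): D3/C4 m7 untreated
  -> R2 @ bar 5 tick 0 v(1, 2): B3/D4 m3 -> D4/A4 P5 similar
  -> R7 @ bar 5 tick 0 v(0,): B2->F3 leap 6st
  -> R1 @ bar 6 tick 0 v(1, 2): D4/A4 P5 -> E4/B4 P5 similar

(2, 0, R2, (1, 2))
(2, 0, R4, (0, 2))
(3, 0, R4, (0, 2))
(5, 0, R2, (1, 2))
(5, 0, R7, (0,))
(6, 0, R1, (1, 2))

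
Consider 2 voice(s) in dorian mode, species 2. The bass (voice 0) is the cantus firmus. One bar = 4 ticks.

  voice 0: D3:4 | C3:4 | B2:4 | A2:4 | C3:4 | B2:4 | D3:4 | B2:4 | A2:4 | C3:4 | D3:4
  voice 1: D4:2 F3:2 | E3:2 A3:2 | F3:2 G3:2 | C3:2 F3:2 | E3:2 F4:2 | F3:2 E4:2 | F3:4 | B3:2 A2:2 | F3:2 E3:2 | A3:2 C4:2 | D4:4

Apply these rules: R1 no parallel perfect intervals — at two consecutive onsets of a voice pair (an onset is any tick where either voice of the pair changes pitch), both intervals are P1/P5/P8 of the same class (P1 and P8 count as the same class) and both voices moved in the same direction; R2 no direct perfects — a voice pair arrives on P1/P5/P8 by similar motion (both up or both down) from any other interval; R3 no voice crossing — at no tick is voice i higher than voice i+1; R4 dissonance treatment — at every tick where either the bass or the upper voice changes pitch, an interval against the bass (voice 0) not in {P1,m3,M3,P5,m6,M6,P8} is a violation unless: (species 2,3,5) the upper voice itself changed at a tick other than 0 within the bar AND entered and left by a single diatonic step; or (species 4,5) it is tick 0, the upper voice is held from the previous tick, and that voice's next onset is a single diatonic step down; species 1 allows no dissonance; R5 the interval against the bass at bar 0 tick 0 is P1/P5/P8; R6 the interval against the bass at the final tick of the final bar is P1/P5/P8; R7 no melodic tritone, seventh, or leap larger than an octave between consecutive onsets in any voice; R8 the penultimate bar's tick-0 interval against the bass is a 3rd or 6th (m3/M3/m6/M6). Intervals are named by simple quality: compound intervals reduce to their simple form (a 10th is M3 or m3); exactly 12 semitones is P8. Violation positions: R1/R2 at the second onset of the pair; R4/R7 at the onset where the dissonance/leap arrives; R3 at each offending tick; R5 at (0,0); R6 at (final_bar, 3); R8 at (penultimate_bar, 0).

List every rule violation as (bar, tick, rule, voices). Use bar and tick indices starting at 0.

bar 0: v0=D3 v1=D4 downbeat P8
bar 1: v0=C3 v1=E3 downbeat M3
bar 2: v0=B2 v1=F3 downbeat TT
bar 3: v0=A2 v1=C3 downbeat m3
bar 4: v0=C3 v1=E3 downbeat M3
bar 5: v0=B2 v1=F3 downbeat TT
bar 6: v0=D3 v1=F3 downbeat m3
bar 7: v0=B2 v1=B3 downbeat P8
bar 8: v0=A2 v1=F3 downbeat m6
bar 9: v0=C3 v1=A3 downbeat M6
bar 10: v0=D3 v1=D4 downbeat P8
  -> R4 @ bar 2 tick 0 v(0, 1): B2/F3 TT untreated
  -> R4 @ bar 4 tick 2 v(0, 1): C3/F4 P4 untreated
  -> R7 @ bar 4 tick 2 v(1,): E3->F4 leap 13st
  -> R4 @ bar 5 tick 0 v(0, 1): B2/F3 TT untreated
  -> R4 @ bar 5 tick 2 v(0, 1): B2/E4 P4 untreated
  -> R7 @ bar 5 tick 2 v(1,): F3->E4 leap 11st
  -> R7 @ bar 6 tick 0 v(1,): E4->F3 leap 11st
  -> R7 @ bar 7 tick 0 v(1,): F3->B3 leap 6st
  -> R3 @ bar 7 tick 2 v(0, 1): B2 above A2
  -> R4 @ bar 7 tick 2 v(0, 1): B2/A2 M2 untreated
  -> R7 @ bar 7 tick 2 v(1,): B3->A2 leap 14st
  -> R3 @ bar 7 tick 3 v(0, 1): B2 above A2
  -> R1 @ bar 10 tick 0 v(0, 1): C3/C4 P8 -> D3/D4 P8 similar

(2, 0, R4, (0, 1))
(4, 2, R4, (0, 1))
(4, 2, R7, (1,))
(5, 0, R4, (0, 1))
(5, 2, R4, (0, 1))
(5, 2, R7, (1,))
(6, 0, R7, (1,))
(7, 0, R7, (1,))
(7, 2, R3, (0, 1))
(7, 2, R4, (0, 1))
(7, 2, R7, (1,))
(7, 3, R3, (0, 1))
(10, 0, R1, (0, 1))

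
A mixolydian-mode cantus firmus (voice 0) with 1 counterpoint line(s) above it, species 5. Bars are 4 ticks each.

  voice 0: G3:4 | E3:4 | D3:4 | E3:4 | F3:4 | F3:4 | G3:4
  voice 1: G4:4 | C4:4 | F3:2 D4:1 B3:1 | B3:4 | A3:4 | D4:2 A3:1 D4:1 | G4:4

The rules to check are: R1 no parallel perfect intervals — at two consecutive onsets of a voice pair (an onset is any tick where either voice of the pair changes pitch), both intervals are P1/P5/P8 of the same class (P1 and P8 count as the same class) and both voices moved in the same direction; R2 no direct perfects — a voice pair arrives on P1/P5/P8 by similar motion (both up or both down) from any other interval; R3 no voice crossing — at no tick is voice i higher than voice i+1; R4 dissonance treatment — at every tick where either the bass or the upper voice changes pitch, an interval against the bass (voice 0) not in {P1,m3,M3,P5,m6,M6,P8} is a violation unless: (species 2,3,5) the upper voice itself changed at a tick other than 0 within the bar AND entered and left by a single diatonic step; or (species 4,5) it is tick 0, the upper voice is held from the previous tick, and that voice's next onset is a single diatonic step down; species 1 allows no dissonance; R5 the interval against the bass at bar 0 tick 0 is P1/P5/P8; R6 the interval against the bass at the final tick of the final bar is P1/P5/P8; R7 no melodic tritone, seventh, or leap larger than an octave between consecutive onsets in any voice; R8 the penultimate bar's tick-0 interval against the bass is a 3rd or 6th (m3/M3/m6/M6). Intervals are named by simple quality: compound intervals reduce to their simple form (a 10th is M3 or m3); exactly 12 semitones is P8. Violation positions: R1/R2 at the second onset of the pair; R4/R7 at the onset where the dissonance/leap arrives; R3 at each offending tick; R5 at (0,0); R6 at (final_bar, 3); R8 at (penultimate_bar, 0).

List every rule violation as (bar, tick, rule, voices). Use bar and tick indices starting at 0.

(6, 0, R2, (0, 1))

bar 0: v0=G3 v1=G4 downbeat P8
bar 1: v0=E3 v1=C4 downbeat m6
bar 2: v0=D3 v1=F3 downbeat m3
bar 3: v0=E3 v1=B3 downbeat P5
bar 4: v0=F3 v1=A3 downbeat M3
bar 5: v0=F3 v1=D4 downbeat M6
bar 6: v0=G3 v1=G4 downbeat P8
  -> R2 @ bar 6 tick 0 v(0, 1): F3/D4 M6 -> G3/G4 P8 similar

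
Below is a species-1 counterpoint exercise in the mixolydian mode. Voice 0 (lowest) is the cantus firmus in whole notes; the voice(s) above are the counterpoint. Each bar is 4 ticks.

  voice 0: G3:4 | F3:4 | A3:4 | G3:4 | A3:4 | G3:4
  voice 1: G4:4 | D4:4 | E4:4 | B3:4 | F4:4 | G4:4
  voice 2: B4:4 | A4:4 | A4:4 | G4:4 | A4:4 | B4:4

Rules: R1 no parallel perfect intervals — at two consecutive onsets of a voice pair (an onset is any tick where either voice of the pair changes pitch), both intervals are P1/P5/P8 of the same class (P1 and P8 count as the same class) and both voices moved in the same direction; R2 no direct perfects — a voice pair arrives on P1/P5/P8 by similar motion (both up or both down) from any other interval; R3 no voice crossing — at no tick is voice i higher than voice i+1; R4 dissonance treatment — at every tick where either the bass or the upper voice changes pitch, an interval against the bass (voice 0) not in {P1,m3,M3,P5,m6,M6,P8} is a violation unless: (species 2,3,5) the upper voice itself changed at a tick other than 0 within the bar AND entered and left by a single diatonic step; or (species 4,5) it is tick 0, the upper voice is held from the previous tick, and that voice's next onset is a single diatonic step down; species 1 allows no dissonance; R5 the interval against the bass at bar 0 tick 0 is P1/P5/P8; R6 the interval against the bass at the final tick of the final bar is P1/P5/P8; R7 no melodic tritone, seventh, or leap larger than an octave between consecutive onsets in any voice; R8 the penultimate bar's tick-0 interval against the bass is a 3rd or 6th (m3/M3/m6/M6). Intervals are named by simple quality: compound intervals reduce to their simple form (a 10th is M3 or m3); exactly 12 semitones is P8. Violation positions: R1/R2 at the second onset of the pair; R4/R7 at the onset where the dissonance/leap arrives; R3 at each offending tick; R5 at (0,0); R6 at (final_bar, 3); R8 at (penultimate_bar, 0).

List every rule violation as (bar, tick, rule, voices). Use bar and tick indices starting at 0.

(0, 0, R5, (0, 2))
(1, 0, R2, (1, 2))
(2, 0, R2, (0, 1))
(3, 0, R1, (0, 2))
(4, 0, R1, (0, 2))
(4, 0, R7, (1,))
(4, 0, R8, (0, 2))
(5, 3, R6, (0, 2))

bar 0: v0=G3 v1=G4 v2=B4 downbeat M3
bar 1: v0=F3 v1=D4 v2=A4 downbeat M3
bar 2: v0=A3 v1=E4 v2=A4 downbeat P8
bar 3: v0=G3 v1=B3 v2=G4 downbeat P8
bar 4: v0=A3 v1=F4 v2=A4 downbeat P8
bar 5: v0=G3 v1=G4 v2=B4 downbeat M3
  -> R5 @ bar 0 tick 0 v(0, 2): opens on M3
  -> R2 @ bar 1 tick 0 v(1, 2): G4/B4 M3 -> D4/A4 P5 similar
  -> R2 @ bar 2 tick 0 v(0, 1): F3/D4 M6 -> A3/E4 P5 similar
  -> R1 @ bar 3 tick 0 v(0, 2): A3/A4 P8 -> G3/G4 P8 similar
  -> R1 @ bar 4 tick 0 v(0, 2): G3/G4 P8 -> A3/A4 P8 similar
  -> R7 @ bar 4 tick 0 v(1,): B3->F4 leap 6st
  -> R8 @ bar 4 tick 0 v(0, 2): penult P8 not 3rd/6th
  -> R6 @ bar 5 tick 3 v(0, 2): closes on M3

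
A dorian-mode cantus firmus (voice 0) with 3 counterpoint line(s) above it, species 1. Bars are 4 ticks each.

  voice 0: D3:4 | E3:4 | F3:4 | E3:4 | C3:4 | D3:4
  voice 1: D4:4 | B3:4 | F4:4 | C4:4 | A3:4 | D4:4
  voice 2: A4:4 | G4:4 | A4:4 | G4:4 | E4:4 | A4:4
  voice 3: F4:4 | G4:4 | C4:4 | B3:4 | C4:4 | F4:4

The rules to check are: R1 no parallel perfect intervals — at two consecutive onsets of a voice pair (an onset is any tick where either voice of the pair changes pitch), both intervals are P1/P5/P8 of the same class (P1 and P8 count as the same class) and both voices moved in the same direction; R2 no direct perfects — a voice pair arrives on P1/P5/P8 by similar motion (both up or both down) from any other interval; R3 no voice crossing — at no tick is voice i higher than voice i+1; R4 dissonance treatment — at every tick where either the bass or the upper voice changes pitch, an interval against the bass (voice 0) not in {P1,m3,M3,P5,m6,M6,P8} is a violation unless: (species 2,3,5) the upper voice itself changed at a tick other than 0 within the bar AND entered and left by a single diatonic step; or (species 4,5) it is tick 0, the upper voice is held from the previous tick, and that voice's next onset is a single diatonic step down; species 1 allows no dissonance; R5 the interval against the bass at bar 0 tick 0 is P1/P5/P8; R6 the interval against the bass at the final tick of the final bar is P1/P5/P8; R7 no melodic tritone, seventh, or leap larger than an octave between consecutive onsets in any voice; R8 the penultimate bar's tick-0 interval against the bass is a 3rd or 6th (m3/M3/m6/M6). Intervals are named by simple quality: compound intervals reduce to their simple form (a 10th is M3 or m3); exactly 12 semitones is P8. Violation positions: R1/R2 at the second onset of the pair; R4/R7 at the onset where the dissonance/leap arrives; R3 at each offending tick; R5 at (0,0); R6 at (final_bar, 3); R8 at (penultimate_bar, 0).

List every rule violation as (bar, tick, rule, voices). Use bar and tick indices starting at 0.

(0, 0, R3, (2, 3))
(0, 0, R5, (0, 3))
(0, 1, R3, (2, 3))
(0, 2, R3, (2, 3))
(0, 3, R3, (2, 3))
(2, 0, R2, (0, 1))
(2, 0, R3, (2, 3))
(2, 0, R7, (1,))
(2, 1, R3, (2, 3))
(2, 2, R3, (2, 3))
(2, 3, R3, (2, 3))
(3, 0, R1, (0, 3))
(3, 0, R2, (1, 2))
(3, 0, R3, (2, 3))
(3, 1, R3, (2, 3))
(3, 2, R3, (2, 3))
(3, 3, R3, (2, 3))
(4, 0, R1, (1, 2))
(4, 0, R3, (2, 3))
(4, 0, R8, (0, 3))
(4, 1, R3, (2, 3))
(4, 2, R3, (2, 3))
(4, 3, R3, (2, 3))
(5, 0, R1, (1, 2))
(5, 0, R2, (0, 1))
(5, 0, R2, (0, 2))
(5, 0, R3, (2, 3))
(5, 1, R3, (2, 3))
(5, 2, R3, (2, 3))
(5, 3, R3, (2, 3))
(5, 3, R6, (0, 3))

bar 0: v0=D3 v1=D4 v2=A4 v3=F4 downbeat m3
bar 1: v0=E3 v1=B3 v2=G4 v3=G4 downbeat m3
bar 2: v0=F3 v1=F4 v2=A4 v3=C4 downbeat P5
bar 3: v0=E3 v1=C4 v2=G4 v3=B3 downbeat P5
bar 4: v0=C3 v1=A3 v2=E4 v3=C4 downbeat P8
bar 5: v0=D3 v1=D4 v2=A4 v3=F4 downbeat m3
  -> R3 @ bar 0 tick 0 v(2, 3): A4 above F4
  -> R5 @ bar 0 tick 0 v(0, 3): opens on m3
  -> R3 @ bar 0 tick 1 v(2, 3): A4 above F4
  -> R3 @ bar 0 tick 2 v(2, 3): A4 above F4
  -> R3 @ bar 0 tick 3 v(2, 3): A4 above F4
  -> R2 @ bar 2 tick 0 v(0, 1): E3/B3 P5 -> F3/F4 P8 similar
  -> R3 @ bar 2 tick 0 v(2, 3): A4 above C4
  -> R7 @ bar 2 tick 0 v(1,): B3->F4 leap 6st
  -> R3 @ bar 2 tick 1 v(2, 3): A4 above C4
  -> R3 @ bar 2 tick 2 v(2, 3): A4 above C4
  -> R3 @ bar 2 tick 3 v(2, 3): A4 above C4
  -> R1 @ bar 3 tick 0 v(0, 3): F3/C4 P5 -> E3/B3 P5 similar
  -> R2 @ bar 3 tick 0 v(1, 2): F4/A4 M3 -> C4/G4 P5 similar
  -> R3 @ bar 3 tick 0 v(2, 3): G4 above B3
  -> R3 @ bar 3 tick 1 v(2, 3): G4 above B3
  -> R3 @ bar 3 tick 2 v(2, 3): G4 above B3
  -> R3 @ bar 3 tick 3 v(2, 3): G4 above B3
  -> R1 @ bar 4 tick 0 v(1, 2): C4/G4 P5 -> A3/E4 P5 similar
  -> R3 @ bar 4 tick 0 v(2, 3): E4 above C4
  -> R8 @ bar 4 tick 0 v(0, 3): penult P8 not 3rd/6th
  -> R3 @ bar 4 tick 1 v(2, 3): E4 above C4
  -> R3 @ bar 4 tick 2 v(2, 3): E4 above C4
  -> R3 @ bar 4 tick 3 v(2, 3): E4 above C4
  -> R1 @ bar 5 tick 0 v(1, 2): A3/E4 P5 -> D4/A4 P5 similar
  -> R2 @ bar 5 tick 0 v(0, 1): C3/A3 M6 -> D3/D4 P8 similar
  -> R2 @ bar 5 tick 0 v(0, 2): C3/E4 M3 -> D3/A4 P5 similar
  -> R3 @ bar 5 tick 0 v(2, 3): A4 above F4
  -> R3 @ bar 5 tick 1 v(2, 3): A4 above F4
  -> R3 @ bar 5 tick 2 v(2, 3): A4 above F4
  -> R3 @ bar 5 tick 3 v(2, 3): A4 above F4
  -> R6 @ bar 5 tick 3 v(0, 3): closes on m3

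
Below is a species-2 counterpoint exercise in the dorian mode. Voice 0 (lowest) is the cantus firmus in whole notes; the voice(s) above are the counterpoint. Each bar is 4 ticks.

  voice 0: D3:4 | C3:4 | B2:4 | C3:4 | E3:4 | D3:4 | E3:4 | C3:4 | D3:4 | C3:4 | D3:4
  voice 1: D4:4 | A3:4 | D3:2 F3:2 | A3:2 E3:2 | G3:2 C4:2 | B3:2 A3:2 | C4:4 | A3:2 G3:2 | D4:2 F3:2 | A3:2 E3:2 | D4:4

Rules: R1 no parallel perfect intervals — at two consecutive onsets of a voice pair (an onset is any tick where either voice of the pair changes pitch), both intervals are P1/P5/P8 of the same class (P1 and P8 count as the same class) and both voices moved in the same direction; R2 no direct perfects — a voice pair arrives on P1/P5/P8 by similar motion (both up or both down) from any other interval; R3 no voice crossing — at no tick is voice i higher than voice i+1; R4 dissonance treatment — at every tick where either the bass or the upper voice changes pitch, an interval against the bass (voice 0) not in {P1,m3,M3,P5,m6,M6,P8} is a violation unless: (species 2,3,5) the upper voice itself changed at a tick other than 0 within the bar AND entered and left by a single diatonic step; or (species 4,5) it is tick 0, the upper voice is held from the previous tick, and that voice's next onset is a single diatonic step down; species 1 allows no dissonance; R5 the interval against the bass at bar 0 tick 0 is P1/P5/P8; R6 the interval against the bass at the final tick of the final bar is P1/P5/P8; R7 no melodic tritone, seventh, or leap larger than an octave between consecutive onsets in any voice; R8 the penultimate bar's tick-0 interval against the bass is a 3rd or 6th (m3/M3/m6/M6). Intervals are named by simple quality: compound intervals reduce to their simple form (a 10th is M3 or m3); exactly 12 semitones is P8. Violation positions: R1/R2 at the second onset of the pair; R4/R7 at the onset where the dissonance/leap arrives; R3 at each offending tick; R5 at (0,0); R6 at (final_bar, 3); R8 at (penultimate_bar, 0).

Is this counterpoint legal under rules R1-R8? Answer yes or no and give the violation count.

No (4 violations)

bar 0: v0=D3 v1=D4 (P8)
bar 1: v0=C3 v1=A3 (M6)
bar 2: v0=B2 v1=D3 (m3)
bar 3: v0=C3 v1=A3 (M6)
bar 4: v0=E3 v1=G3 (m3)
bar 5: v0=D3 v1=B3 (M6)
bar 6: v0=E3 v1=C4 (m6)
bar 7: v0=C3 v1=A3 (M6)
bar 8: v0=D3 v1=D4 (P8)
bar 9: v0=C3 v1=A3 (M6)
bar 10: v0=D3 v1=D4 (P8)
  R4 @ bar2.2: B2/F3 TT untreated
  R2 @ bar8.0: C3/G3 P5 -> D3/D4 P8 similar
  R2 @ bar10.0: C3/E3 M3 -> D3/D4 P8 similar
  R7 @ bar10.0: E3->D4 leap 10st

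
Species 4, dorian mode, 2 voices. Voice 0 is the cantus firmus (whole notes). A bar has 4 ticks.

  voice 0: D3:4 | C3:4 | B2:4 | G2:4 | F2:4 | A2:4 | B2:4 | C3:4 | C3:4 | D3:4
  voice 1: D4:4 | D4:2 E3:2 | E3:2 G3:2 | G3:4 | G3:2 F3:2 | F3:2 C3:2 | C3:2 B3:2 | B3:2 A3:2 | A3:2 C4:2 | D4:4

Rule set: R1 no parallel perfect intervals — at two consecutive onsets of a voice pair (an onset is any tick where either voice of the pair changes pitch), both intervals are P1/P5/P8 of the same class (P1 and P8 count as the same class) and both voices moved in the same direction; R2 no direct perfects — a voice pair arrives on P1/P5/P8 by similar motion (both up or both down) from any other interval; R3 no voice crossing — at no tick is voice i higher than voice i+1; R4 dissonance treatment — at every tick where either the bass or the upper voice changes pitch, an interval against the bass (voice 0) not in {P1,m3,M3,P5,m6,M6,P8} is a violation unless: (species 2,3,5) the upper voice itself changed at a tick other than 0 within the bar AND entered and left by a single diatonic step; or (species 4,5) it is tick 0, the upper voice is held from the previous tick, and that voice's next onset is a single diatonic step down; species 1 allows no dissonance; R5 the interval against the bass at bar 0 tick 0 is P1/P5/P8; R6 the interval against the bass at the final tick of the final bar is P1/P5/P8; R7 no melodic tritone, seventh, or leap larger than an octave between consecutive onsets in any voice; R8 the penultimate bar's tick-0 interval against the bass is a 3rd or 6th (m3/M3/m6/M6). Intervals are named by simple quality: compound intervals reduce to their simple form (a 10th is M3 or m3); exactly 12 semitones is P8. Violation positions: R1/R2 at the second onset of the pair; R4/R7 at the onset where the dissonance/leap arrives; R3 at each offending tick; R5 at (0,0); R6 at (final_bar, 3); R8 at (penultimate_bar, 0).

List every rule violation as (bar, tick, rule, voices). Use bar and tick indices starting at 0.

bar 0: v0=D3 v1=D4 downbeat P8
bar 1: v0=C3 v1=D4 downbeat M2
bar 2: v0=B2 v1=E3 downbeat P4
bar 3: v0=G2 v1=G3 downbeat P8
bar 4: v0=F2 v1=G3 downbeat M2
bar 5: v0=A2 v1=F3 downbeat m6
bar 6: v0=B2 v1=C3 downbeat m2
bar 7: v0=C3 v1=B3 downbeat M7
bar 8: v0=C3 v1=A3 downbeat M6
bar 9: v0=D3 v1=D4 downbeat P8
  -> R4 @ bar 1 tick 0 v(0, 1): C3/D4 M2 untreated
  -> R7 @ bar 1 tick 2 v(1,): D4->E3 leap 10st
  -> R4 @ bar 2 tick 0 v(0, 1): B2/E3 P4 untreated
  -> R4 @ bar 6 tick 0 v(0, 1): B2/C3 m2 untreated
  -> R7 @ bar 6 tick 2 v(1,): C3->B3 leap 11st
  -> R1 @ bar 9 tick 0 v(0, 1): C3/C4 P8 -> D3/D4 P8 similar

(1, 0, R4, (0, 1))
(1, 2, R7, (1,))
(2, 0, R4, (0, 1))
(6, 0, R4, (0, 1))
(6, 2, R7, (1,))
(9, 0, R1, (0, 1))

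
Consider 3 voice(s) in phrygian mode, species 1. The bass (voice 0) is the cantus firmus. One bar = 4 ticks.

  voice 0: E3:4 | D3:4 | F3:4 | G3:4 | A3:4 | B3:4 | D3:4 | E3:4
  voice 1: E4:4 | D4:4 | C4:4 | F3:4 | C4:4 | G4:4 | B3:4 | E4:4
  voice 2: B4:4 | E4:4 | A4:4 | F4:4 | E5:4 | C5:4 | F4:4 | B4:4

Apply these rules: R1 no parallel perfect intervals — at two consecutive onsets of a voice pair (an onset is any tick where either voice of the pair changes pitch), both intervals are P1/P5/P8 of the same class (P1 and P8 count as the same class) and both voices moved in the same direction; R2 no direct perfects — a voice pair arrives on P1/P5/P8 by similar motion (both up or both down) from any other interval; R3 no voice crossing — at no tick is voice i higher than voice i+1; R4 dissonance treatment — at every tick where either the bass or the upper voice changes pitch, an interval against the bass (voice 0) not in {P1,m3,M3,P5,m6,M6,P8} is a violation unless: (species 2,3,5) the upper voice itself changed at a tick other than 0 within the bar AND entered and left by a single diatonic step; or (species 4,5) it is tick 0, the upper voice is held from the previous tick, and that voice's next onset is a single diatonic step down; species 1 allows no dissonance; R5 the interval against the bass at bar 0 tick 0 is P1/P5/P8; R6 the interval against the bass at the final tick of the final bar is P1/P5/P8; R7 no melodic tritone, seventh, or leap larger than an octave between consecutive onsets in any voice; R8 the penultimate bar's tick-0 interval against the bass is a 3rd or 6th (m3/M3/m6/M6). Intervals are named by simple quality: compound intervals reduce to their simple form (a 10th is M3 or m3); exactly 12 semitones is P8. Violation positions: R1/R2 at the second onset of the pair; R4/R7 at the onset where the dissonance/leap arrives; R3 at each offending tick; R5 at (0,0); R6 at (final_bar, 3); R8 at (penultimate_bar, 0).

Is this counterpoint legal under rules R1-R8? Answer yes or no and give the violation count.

No (16 violations)

bar 0: v0=E3 v1=E4 v2=B4 (P5)
bar 1: v0=D3 v1=D4 v2=E4 (M2)
bar 2: v0=F3 v1=C4 v2=A4 (M3)
bar 3: v0=G3 v1=F3 v2=F4 (m7)
bar 4: v0=A3 v1=C4 v2=E5 (P5)
bar 5: v0=B3 v1=G4 v2=C5 (m2)
bar 6: v0=D3 v1=B3 v2=F4 (m3)
bar 7: v0=E3 v1=E4 v2=B4 (P5)
  R1 @ bar1.0: E3/E4 P8 -> D3/D4 P8 similar
  R4 @ bar1.0: D3/E4 M2 untreated
  R2 @ bar3.0: C4/A4 M6 -> F3/F4 P8 similar
  R3 @ bar3.0: G3 above F3
  R4 @ bar3.0: G3/F3 M2 untreated
  R4 @ bar3.0: G3/F4 m7 untreated
  R3 @ bar3.1: G3 above F3
  R3 @ bar3.2: G3 above F3
  R3 @ bar3.3: G3 above F3
  R2 @ bar4.0: G3/F4 m7 -> A3/E5 P5 similar
  R7 @ bar4.0: F4->E5 leap 11st
  R4 @ bar5.0: B3/C5 m2 untreated
  R2 @ bar7.0: D3/B3 M6 -> E3/E4 P8 similar
  R2 @ bar7.0: D3/F4 m3 -> E3/B4 P5 similar
  R2 @ bar7.0: B3/F4 TT -> E4/B4 P5 similar
  R7 @ bar7.0: F4->B4 leap 6st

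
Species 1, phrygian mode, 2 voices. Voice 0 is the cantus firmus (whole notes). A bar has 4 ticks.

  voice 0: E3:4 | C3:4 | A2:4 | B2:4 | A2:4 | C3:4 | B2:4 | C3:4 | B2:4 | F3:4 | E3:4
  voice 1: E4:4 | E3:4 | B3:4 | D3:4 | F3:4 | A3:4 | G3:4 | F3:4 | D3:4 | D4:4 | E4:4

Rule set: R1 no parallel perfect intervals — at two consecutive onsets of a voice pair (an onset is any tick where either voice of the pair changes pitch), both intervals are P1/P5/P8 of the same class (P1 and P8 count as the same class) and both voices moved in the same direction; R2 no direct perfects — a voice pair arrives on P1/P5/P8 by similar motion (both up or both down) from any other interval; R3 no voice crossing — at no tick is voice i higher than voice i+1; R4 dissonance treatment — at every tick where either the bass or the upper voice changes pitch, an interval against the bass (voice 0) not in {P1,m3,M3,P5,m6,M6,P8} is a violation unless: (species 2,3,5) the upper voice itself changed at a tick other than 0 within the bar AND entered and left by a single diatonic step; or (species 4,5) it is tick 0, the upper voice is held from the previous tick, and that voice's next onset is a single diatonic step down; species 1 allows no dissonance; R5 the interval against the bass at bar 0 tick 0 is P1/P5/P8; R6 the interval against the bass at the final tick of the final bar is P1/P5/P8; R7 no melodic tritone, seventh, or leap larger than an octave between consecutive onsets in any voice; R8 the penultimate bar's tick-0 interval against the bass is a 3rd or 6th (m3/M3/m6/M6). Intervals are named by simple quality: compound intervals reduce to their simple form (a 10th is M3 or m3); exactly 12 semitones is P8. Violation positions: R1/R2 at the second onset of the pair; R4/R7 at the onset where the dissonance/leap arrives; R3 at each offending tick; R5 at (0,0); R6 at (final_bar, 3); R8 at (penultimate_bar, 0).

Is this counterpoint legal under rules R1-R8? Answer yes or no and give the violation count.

bar 0: v0=E3 v1=E4 (P8)
bar 1: v0=C3 v1=E3 (M3)
bar 2: v0=A2 v1=B3 (M2)
bar 3: v0=B2 v1=D3 (m3)
bar 4: v0=A2 v1=F3 (m6)
bar 5: v0=C3 v1=A3 (M6)
bar 6: v0=B2 v1=G3 (m6)
bar 7: v0=C3 v1=F3 (P4)
bar 8: v0=B2 v1=D3 (m3)
bar 9: v0=F3 v1=D4 (M6)
bar 10: v0=E3 v1=E4 (P8)
  R4 @ bar2.0: A2/B3 M2 untreated
  R4 @ bar7.0: C3/F3 P4 untreated
  R7 @ bar9.0: B2->F3 leap 6st

No (3 violations)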